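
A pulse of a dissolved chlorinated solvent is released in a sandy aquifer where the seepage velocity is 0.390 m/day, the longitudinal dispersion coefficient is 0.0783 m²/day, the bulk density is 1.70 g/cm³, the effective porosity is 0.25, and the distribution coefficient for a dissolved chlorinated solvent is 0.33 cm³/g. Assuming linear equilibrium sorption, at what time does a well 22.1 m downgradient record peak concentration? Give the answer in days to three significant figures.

182 days

Retardation factor R = 1 + ρ_b·K_d/n = 1 + 1.70 × 0.33/0.25 = 3.244.
Sorption retards both mechanisms: v_R = v/R = 0.1202 m/day, D_R = D/R = 0.02414 m²/day.
Peak time from v_R²t² + 2D_R t − x² = 0: t = (√(D_R² + v_R²x²) − D_R)/v_R².
√(D_R² + v_R²x²) = √(0.02414² + 0.1202² × 22.1²) = 2.657; v_R² = 0.01445.
t = (2.657 − 0.02414)/0.01445 = 182 days.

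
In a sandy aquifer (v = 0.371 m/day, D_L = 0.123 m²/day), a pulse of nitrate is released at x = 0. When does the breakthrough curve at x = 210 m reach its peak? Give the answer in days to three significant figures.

For the 1D instantaneous-source solution, setting ∂C/∂t = 0 at fixed x gives v²t² + 2Dt − x² = 0, so t = (√(D² + v²x²) − D)/v².
√(D² + v²x²) = √(0.123² + 0.371² × 210²) = 77.91; v² = 0.137641.
t = (77.91 − 0.123)/0.137641 = 565 days (vs. the pure-advection estimate x/v = 566 d).

565 days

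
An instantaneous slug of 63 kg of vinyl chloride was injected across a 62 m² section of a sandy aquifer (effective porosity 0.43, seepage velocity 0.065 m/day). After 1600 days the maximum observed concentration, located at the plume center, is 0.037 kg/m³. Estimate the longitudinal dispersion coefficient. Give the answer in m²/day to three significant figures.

At the plume center C_max = M/(n_e·A·√(4πDt)), so D = M²/(4πt·(n_e·A·C_max)²).
n_e·A·C_max = 0.43 × 62 × 0.037 = 0.9864 kg/m.
D = 63²/(4π × 1600 × 0.9864²) = 0.203 m²/day.

0.203 m²/day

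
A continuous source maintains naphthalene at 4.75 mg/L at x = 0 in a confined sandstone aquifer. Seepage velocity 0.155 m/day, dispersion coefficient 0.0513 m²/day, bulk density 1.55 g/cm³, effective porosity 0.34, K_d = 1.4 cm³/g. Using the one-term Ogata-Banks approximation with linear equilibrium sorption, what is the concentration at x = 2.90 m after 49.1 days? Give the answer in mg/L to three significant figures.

0.0562 mg/L

Retardation factor R = 1 + ρ_b·K_d/n = 1 + 1.55 × 1.4/0.34 = 7.382.
Sorption retards both mechanisms: v_R = v/R = 0.02100 m/day, D_R = D/R = 0.006949 m²/day.
v_R·t = 0.02100 × 49.1 = 1.0311 m; 2√(D_R t) = 1.168 m; argument = (2.90 − 1.0311)/1.168 = 1.600.
C = C₀ × ½·erfc(1.600) = 4.75 × 0.01183 = 0.0562 mg/L.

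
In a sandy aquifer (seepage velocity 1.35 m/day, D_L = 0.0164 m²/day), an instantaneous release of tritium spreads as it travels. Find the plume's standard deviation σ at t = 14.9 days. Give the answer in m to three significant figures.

Dispersive spreading gives a Gaussian with σ² = 2Dt; advection only shifts the center.
σ = √(2 × 0.0164 × 14.9) = 0.699 m.

0.699 m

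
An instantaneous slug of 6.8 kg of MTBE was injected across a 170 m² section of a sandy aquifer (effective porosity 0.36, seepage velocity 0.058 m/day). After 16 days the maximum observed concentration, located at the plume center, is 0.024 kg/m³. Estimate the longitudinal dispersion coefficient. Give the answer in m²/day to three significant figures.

At the plume center C_max = M/(n_e·A·√(4πDt)), so D = M²/(4πt·(n_e·A·C_max)²).
n_e·A·C_max = 0.36 × 170 × 0.024 = 1.469 kg/m.
D = 6.8²/(4π × 16 × 1.469²) = 0.107 m²/day.

0.107 m²/day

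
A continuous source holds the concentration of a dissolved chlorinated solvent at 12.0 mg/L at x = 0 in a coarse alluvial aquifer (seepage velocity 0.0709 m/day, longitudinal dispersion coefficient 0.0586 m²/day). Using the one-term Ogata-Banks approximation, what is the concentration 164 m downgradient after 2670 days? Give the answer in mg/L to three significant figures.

11.1 mg/L

For a continuous step input, C/C₀ ≈ ½·erfc((x−vt)/(2√(Dt))).
vt = 0.0709 × 2670 = 189.303 m and 2√(Dt) = 2√(0.0586 × 2670) = 25.02 m.
Argument (x−vt)/(2√(Dt)) = (164 − 189.303)/25.02 = -1.011; ½·erfc(-1.011) = 0.9236.
C = 12.0 × 0.9236 = 11.1 mg/L.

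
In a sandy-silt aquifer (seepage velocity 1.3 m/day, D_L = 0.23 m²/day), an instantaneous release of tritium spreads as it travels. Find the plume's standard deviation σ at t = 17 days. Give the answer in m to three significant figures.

2.80 m

Dispersive spreading gives a Gaussian with σ² = 2Dt; advection only shifts the center.
σ = √(2 × 0.23 × 17) = 2.80 m.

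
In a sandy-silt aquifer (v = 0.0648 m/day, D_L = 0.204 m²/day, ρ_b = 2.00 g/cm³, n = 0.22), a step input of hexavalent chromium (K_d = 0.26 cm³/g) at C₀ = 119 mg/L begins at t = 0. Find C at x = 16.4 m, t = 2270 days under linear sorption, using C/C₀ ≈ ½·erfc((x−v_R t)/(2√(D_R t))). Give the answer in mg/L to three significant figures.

113 mg/L

Retardation factor R = 1 + ρ_b·K_d/n = 1 + 2.00 × 0.26/0.22 = 3.364.
Sorption retards both mechanisms: v_R = v/R = 0.01926 m/day, D_R = D/R = 0.06064 m²/day.
v_R·t = 0.01926 × 2270 = 43.7202 m; 2√(D_R t) = 23.47 m; argument = (16.4 − 43.7202)/23.47 = -1.164.
C = C₀ × ½·erfc(-1.164) = 119 × 0.9501 = 113 mg/L.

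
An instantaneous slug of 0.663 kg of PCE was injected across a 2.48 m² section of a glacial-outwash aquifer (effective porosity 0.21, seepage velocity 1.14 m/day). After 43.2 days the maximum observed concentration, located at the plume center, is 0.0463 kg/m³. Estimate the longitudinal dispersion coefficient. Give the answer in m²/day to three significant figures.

At the plume center C_max = M/(n_e·A·√(4πDt)), so D = M²/(4πt·(n_e·A·C_max)²).
n_e·A·C_max = 0.21 × 2.48 × 0.0463 = 0.02411 kg/m.
D = 0.663²/(4π × 43.2 × 0.02411²) = 1.39 m²/day.

1.39 m²/day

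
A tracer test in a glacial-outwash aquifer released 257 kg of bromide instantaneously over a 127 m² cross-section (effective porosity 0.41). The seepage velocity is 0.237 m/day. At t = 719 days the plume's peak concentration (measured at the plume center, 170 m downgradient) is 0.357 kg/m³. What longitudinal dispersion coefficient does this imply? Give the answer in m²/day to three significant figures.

At the plume center C_max = M/(n_e·A·√(4πDt)), so D = M²/(4πt·(n_e·A·C_max)²).
n_e·A·C_max = 0.41 × 127 × 0.357 = 18.59 kg/m.
D = 257²/(4π × 719 × 18.59²) = 0.0212 m²/day.

0.0212 m²/day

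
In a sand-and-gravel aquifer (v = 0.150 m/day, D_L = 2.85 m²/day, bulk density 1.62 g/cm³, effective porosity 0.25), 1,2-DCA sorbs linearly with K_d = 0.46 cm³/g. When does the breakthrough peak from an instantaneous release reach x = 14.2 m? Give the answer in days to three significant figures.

125 days

Retardation factor R = 1 + ρ_b·K_d/n = 1 + 1.62 × 0.46/0.25 = 3.981.
Sorption retards both mechanisms: v_R = v/R = 0.03768 m/day, D_R = D/R = 0.7159 m²/day.
Peak time from v_R²t² + 2D_R t − x² = 0: t = (√(D_R² + v_R²x²) − D_R)/v_R².
√(D_R² + v_R²x²) = √(0.7159² + 0.03768² × 14.2²) = 0.8938; v_R² = 0.001420.
t = (0.8938 − 0.7159)/0.001420 = 125 days.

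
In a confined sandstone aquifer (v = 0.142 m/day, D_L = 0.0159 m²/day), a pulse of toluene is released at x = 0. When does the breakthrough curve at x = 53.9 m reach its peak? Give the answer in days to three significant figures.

379 days

For the 1D instantaneous-source solution, setting ∂C/∂t = 0 at fixed x gives v²t² + 2Dt − x² = 0, so t = (√(D² + v²x²) − D)/v².
√(D² + v²x²) = √(0.0159² + 0.142² × 53.9²) = 7.654; v² = 0.020164.
t = (7.654 − 0.0159)/0.020164 = 379 days (vs. the pure-advection estimate x/v = 380 d).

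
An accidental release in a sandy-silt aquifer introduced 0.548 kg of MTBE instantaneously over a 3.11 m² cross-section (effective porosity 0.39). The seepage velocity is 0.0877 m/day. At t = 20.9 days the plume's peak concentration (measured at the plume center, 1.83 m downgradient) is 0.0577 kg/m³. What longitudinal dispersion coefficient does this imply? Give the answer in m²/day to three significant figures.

At the plume center C_max = M/(n_e·A·√(4πDt)), so D = M²/(4πt·(n_e·A·C_max)²).
n_e·A·C_max = 0.39 × 3.11 × 0.0577 = 0.06998 kg/m.
D = 0.548²/(4π × 20.9 × 0.06998²) = 0.233 m²/day.

0.233 m²/day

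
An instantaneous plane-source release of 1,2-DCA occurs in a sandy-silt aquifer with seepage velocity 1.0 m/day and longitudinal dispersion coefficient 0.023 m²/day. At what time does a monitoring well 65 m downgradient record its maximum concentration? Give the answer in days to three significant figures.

For the 1D instantaneous-source solution, setting ∂C/∂t = 0 at fixed x gives v²t² + 2Dt − x² = 0, so t = (√(D² + v²x²) − D)/v².
√(D² + v²x²) = √(0.023² + 1.0² × 65²) = 65.00; v² = 1.
t = (65.00 − 0.023)/1 = 65.0 days (vs. the pure-advection estimate x/v = 65.0 d).

65.0 days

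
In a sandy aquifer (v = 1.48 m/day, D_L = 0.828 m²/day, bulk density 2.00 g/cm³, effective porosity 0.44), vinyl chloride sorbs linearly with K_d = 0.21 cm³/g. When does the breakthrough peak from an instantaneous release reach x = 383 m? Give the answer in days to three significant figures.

Retardation factor R = 1 + ρ_b·K_d/n = 1 + 2.00 × 0.21/0.44 = 1.955.
Sorption retards both mechanisms: v_R = v/R = 0.7570 m/day, D_R = D/R = 0.4235 m²/day.
Peak time from v_R²t² + 2D_R t − x² = 0: t = (√(D_R² + v_R²x²) − D_R)/v_R².
√(D_R² + v_R²x²) = √(0.4235² + 0.7570² × 383²) = 289.9; v_R² = 0.5730.
t = (289.9 − 0.4235)/0.5730 = 505 days.

505 days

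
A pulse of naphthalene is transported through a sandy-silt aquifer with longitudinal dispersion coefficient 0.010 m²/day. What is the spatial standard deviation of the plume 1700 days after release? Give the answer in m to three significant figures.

Dispersive spreading gives a Gaussian with σ² = 2Dt; advection only shifts the center.
σ = √(2 × 0.010 × 1700) = 5.83 m.

5.83 m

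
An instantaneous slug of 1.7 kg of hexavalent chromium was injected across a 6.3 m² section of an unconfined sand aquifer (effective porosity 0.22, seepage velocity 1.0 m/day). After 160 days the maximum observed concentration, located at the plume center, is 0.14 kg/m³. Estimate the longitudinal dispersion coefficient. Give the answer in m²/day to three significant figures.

0.0382 m²/day

At the plume center C_max = M/(n_e·A·√(4πDt)), so D = M²/(4πt·(n_e·A·C_max)²).
n_e·A·C_max = 0.22 × 6.3 × 0.14 = 0.1940 kg/m.
D = 1.7²/(4π × 160 × 0.1940²) = 0.0382 m²/day.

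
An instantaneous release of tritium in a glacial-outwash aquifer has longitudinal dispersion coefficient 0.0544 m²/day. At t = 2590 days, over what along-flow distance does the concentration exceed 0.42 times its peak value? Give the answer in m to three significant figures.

The plume is Gaussian with σ = √(2Dt) = √(2 × 0.0544 × 2590) = 16.79 m.
C/C_peak = exp(−Δx²/(2σ²)) = 0.42 ⇒ Δx = σ·√(−2 ln 0.42) = 16.79 × 1.317 = 22.11 m.
Width = 2Δx = 44.2 m.

44.2 m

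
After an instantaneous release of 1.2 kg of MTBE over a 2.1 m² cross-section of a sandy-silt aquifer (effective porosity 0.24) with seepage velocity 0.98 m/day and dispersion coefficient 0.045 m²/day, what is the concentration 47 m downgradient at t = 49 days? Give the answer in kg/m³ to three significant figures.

For an instantaneous plane source, C(x,t) = M/(n_e·A·√(4πDt)) · exp(−(x−vt)²/(4Dt)), with n_e·A the pore (flow) area.
Plume center vt = 0.98 × 49 = 48.02 m, so the well at 47 m is 1.02 m upgradient of the peak.
√(4πDt) = 5.264 m, giving peak height M/(n_e·A·√(4πDt)) = 1.2/(0.24 × 2.1 × 5.264) = 0.4523 kg/m³.
(x−vt)²/(4Dt) = (-1.02)²/(4 × 0.045 × 49) = 0.1180; exp(−0.1180) = 0.8887.
C = 0.4523 × 0.8887 = 0.402 kg/m³.

0.402 kg/m³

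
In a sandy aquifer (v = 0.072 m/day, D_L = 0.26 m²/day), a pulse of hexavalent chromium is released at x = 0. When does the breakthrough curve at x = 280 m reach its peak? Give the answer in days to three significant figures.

For the 1D instantaneous-source solution, setting ∂C/∂t = 0 at fixed x gives v²t² + 2Dt − x² = 0, so t = (√(D² + v²x²) − D)/v².
√(D² + v²x²) = √(0.26² + 0.072² × 280²) = 20.16; v² = 0.005184.
t = (20.16 − 0.26)/0.005184 = 3840 days (vs. the pure-advection estimate x/v = 3890 d).

3840 days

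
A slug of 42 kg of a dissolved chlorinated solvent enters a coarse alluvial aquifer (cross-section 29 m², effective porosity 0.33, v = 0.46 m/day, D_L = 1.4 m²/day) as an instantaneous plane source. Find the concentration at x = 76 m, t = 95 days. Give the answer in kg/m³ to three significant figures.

0.0151 kg/m³

For an instantaneous plane source, C(x,t) = M/(n_e·A·√(4πDt)) · exp(−(x−vt)²/(4Dt)), with n_e·A the pore (flow) area.
Plume center vt = 0.46 × 95 = 43.7 m, so the well at 76 m is 32.3 m downgradient of the peak.
√(4πDt) = 40.88 m, giving peak height M/(n_e·A·√(4πDt)) = 42/(0.33 × 29 × 40.88) = 0.1074 kg/m³.
(x−vt)²/(4Dt) = (32.3)²/(4 × 1.4 × 95) = 1.961; exp(−1.961) = 0.1407.
C = 0.1074 × 0.1407 = 0.0151 kg/m³.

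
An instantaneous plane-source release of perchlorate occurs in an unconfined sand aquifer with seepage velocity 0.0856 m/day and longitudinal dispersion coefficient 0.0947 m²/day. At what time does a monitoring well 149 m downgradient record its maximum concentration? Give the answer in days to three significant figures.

1730 days

For the 1D instantaneous-source solution, setting ∂C/∂t = 0 at fixed x gives v²t² + 2Dt − x² = 0, so t = (√(D² + v²x²) − D)/v².
√(D² + v²x²) = √(0.0947² + 0.0856² × 149²) = 12.75; v² = 0.00732736.
t = (12.75 − 0.0947)/0.00732736 = 1730 days (vs. the pure-advection estimate x/v = 1740 d).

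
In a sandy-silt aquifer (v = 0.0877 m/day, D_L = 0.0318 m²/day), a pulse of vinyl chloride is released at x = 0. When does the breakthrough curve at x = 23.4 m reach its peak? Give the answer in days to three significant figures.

263 days

For the 1D instantaneous-source solution, setting ∂C/∂t = 0 at fixed x gives v²t² + 2Dt − x² = 0, so t = (√(D² + v²x²) − D)/v².
√(D² + v²x²) = √(0.0318² + 0.0877² × 23.4²) = 2.052; v² = 0.00769129.
t = (2.052 − 0.0318)/0.00769129 = 263 days (vs. the pure-advection estimate x/v = 267 d).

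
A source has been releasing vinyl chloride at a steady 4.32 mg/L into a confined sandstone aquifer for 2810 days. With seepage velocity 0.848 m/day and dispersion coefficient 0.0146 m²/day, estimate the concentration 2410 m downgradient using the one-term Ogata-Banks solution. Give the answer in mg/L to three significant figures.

0.00595 mg/L

For a continuous step input, C/C₀ ≈ ½·erfc((x−vt)/(2√(Dt))).
vt = 0.848 × 2810 = 2382.88 m and 2√(Dt) = 2√(0.0146 × 2810) = 12.81 m.
Argument (x−vt)/(2√(Dt)) = (2410 − 2382.88)/12.81 = 2.117; ½·erfc(2.117) = 0.001377.
C = 4.32 × 0.001377 = 0.00595 mg/L.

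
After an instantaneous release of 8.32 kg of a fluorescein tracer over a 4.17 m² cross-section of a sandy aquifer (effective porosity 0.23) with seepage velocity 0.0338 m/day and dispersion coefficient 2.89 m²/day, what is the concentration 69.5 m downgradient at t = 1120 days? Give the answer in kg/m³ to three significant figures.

For an instantaneous plane source, C(x,t) = M/(n_e·A·√(4πDt)) · exp(−(x−vt)²/(4Dt)), with n_e·A the pore (flow) area.
Plume center vt = 0.0338 × 1120 = 37.856 m, so the well at 69.5 m is 31.644 m downgradient of the peak.
√(4πDt) = 201.7 m, giving peak height M/(n_e·A·√(4πDt)) = 8.32/(0.23 × 4.17 × 201.7) = 0.04301 kg/m³.
(x−vt)²/(4Dt) = (31.644)²/(4 × 2.89 × 1120) = 0.07734; exp(−0.07734) = 0.9256.
C = 0.04301 × 0.9256 = 0.0398 kg/m³.

0.0398 kg/m³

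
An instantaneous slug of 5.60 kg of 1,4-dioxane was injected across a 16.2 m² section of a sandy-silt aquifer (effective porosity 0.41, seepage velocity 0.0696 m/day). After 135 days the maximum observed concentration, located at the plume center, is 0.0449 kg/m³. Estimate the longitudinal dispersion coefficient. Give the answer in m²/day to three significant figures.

At the plume center C_max = M/(n_e·A·√(4πDt)), so D = M²/(4πt·(n_e·A·C_max)²).
n_e·A·C_max = 0.41 × 16.2 × 0.0449 = 0.2982 kg/m.
D = 5.60²/(4π × 135 × 0.2982²) = 0.208 m²/day.

0.208 m²/day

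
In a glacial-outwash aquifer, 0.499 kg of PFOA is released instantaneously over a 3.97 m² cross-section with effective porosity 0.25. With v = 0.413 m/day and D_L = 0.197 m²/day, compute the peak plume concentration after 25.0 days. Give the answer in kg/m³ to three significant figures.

The peak of an instantaneous 1D plume sits at x = vt; there the Gaussian factor is 1 and C_max = M/(n_e·A·√(4πDt)), where n_e·A is the pore area the mass is dissolved in.
√(4πDt) = √(4π × 0.197 × 25.0) = 7.867 m, so C_max = 0.499/(0.25 × 3.97 × 7.867) = 0.0639 kg/m³.

0.0639 kg/m³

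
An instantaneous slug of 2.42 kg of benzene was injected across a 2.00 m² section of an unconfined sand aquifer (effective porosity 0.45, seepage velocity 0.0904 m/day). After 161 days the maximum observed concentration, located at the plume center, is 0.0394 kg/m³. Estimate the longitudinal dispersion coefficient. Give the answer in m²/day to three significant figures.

2.30 m²/day

At the plume center C_max = M/(n_e·A·√(4πDt)), so D = M²/(4πt·(n_e·A·C_max)²).
n_e·A·C_max = 0.45 × 2.00 × 0.0394 = 0.03546 kg/m.
D = 2.42²/(4π × 161 × 0.03546²) = 2.30 m²/day.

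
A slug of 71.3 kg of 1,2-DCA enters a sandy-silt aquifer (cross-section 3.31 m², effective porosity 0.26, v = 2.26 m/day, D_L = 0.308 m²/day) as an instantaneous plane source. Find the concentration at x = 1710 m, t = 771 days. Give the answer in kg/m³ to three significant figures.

0.500 kg/m³

For an instantaneous plane source, C(x,t) = M/(n_e·A·√(4πDt)) · exp(−(x−vt)²/(4Dt)), with n_e·A the pore (flow) area.
Plume center vt = 2.26 × 771 = 1742.46 m, so the well at 1710 m is 32.46 m upgradient of the peak.
√(4πDt) = 54.63 m, giving peak height M/(n_e·A·√(4πDt)) = 71.3/(0.26 × 3.31 × 54.63) = 1.517 kg/m³.
(x−vt)²/(4Dt) = (-32.46)²/(4 × 0.308 × 771) = 1.109; exp(−1.109) = 0.3299.
C = 1.517 × 0.3299 = 0.500 kg/m³.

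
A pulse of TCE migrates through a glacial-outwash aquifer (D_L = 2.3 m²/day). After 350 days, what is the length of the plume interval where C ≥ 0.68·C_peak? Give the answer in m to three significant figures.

The plume is Gaussian with σ = √(2Dt) = √(2 × 2.3 × 350) = 40.12 m.
C/C_peak = exp(−Δx²/(2σ²)) = 0.68 ⇒ Δx = σ·√(−2 ln 0.68) = 40.12 × 0.8783 = 35.24 m.
Width = 2Δx = 70.5 m.

70.5 m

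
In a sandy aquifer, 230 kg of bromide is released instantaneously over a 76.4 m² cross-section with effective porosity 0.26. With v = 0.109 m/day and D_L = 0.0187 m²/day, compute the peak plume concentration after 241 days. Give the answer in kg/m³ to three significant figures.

The peak of an instantaneous 1D plume sits at x = vt; there the Gaussian factor is 1 and C_max = M/(n_e·A·√(4πDt)), where n_e·A is the pore area the mass is dissolved in.
√(4πDt) = √(4π × 0.0187 × 241) = 7.525 m, so C_max = 230/(0.26 × 76.4 × 7.525) = 1.54 kg/m³.

1.54 kg/m³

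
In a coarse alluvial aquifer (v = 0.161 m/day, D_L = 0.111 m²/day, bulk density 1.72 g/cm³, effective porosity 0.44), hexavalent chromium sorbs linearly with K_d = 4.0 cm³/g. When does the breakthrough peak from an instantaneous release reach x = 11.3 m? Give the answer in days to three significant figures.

Retardation factor R = 1 + ρ_b·K_d/n = 1 + 1.72 × 4.0/0.44 = 16.64.
Sorption retards both mechanisms: v_R = v/R = 0.009675 m/day, D_R = D/R = 0.006671 m²/day.
Peak time from v_R²t² + 2D_R t − x² = 0: t = (√(D_R² + v_R²x²) − D_R)/v_R².
√(D_R² + v_R²x²) = √(0.006671² + 0.009675² × 11.3²) = 0.1095; v_R² = 9.361e-05.
t = (0.1095 − 0.006671)/9.361e-05 = 1100 days.

1100 days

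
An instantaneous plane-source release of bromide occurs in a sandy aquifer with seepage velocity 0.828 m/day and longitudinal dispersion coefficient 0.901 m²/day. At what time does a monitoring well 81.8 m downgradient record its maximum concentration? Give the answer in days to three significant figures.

97.5 days

For the 1D instantaneous-source solution, setting ∂C/∂t = 0 at fixed x gives v²t² + 2Dt − x² = 0, so t = (√(D² + v²x²) − D)/v².
√(D² + v²x²) = √(0.901² + 0.828² × 81.8²) = 67.74; v² = 0.685584.
t = (67.74 − 0.901)/0.685584 = 97.5 days (vs. the pure-advection estimate x/v = 98.8 d).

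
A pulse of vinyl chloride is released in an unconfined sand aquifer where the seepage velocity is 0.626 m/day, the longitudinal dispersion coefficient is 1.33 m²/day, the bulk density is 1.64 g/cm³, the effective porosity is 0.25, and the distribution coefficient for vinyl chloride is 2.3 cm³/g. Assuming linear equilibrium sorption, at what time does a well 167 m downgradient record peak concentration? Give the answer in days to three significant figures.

Retardation factor R = 1 + ρ_b·K_d/n = 1 + 1.64 × 2.3/0.25 = 16.09.
Sorption retards both mechanisms: v_R = v/R = 0.03891 m/day, D_R = D/R = 0.08266 m²/day.
Peak time from v_R²t² + 2D_R t − x² = 0: t = (√(D_R² + v_R²x²) − D_R)/v_R².
√(D_R² + v_R²x²) = √(0.08266² + 0.03891² × 167²) = 6.498; v_R² = 0.001514.
t = (6.498 − 0.08266)/0.001514 = 4240 days.

4240 days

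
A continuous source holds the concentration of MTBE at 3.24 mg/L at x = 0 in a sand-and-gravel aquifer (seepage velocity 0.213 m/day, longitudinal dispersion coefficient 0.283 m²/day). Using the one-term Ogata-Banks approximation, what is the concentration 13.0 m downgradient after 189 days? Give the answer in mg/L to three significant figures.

3.23 mg/L

For a continuous step input, C/C₀ ≈ ½·erfc((x−vt)/(2√(Dt))).
vt = 0.213 × 189 = 40.257 m and 2√(Dt) = 2√(0.283 × 189) = 14.63 m.
Argument (x−vt)/(2√(Dt)) = (13.0 − 40.257)/14.63 = -1.863; ½·erfc(-1.863) = 0.9958.
C = 3.24 × 0.9958 = 3.23 mg/L.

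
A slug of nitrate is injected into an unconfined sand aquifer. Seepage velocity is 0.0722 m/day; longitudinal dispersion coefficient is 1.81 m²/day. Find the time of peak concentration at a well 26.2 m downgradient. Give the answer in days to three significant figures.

For the 1D instantaneous-source solution, setting ∂C/∂t = 0 at fixed x gives v²t² + 2Dt − x² = 0, so t = (√(D² + v²x²) − D)/v².
√(D² + v²x²) = √(1.81² + 0.0722² × 26.2²) = 2.618; v² = 0.00521284.
t = (2.618 − 1.81)/0.00521284 = 155 days (vs. the pure-advection estimate x/v = 363 d).

155 days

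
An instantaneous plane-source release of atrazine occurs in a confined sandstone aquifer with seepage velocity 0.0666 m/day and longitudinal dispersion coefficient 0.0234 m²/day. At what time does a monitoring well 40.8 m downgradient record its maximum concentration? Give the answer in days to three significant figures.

607 days

For the 1D instantaneous-source solution, setting ∂C/∂t = 0 at fixed x gives v²t² + 2Dt − x² = 0, so t = (√(D² + v²x²) − D)/v².
√(D² + v²x²) = √(0.0234² + 0.0666² × 40.8²) = 2.717; v² = 0.00443556.
t = (2.717 − 0.0234)/0.00443556 = 607 days (vs. the pure-advection estimate x/v = 613 d).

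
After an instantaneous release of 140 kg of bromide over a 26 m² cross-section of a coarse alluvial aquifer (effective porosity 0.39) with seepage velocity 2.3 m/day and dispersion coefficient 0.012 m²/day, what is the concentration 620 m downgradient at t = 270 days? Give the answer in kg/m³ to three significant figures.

For an instantaneous plane source, C(x,t) = M/(n_e·A·√(4πDt)) · exp(−(x−vt)²/(4Dt)), with n_e·A the pore (flow) area.
Plume center vt = 2.3 × 270 = 621 m, so the well at 620 m is 1 m upgradient of the peak.
√(4πDt) = 6.381 m, giving peak height M/(n_e·A·√(4πDt)) = 140/(0.39 × 26 × 6.381) = 2.164 kg/m³.
(x−vt)²/(4Dt) = (-1)²/(4 × 0.012 × 270) = 0.07716; exp(−0.07716) = 0.9257.
C = 2.164 × 0.9257 = 2.00 kg/m³.

2.00 kg/m³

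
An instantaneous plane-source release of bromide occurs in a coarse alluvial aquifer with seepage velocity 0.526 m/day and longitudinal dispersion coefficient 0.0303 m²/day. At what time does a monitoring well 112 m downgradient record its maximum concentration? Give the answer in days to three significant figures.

213 days

For the 1D instantaneous-source solution, setting ∂C/∂t = 0 at fixed x gives v²t² + 2Dt − x² = 0, so t = (√(D² + v²x²) − D)/v².
√(D² + v²x²) = √(0.0303² + 0.526² × 112²) = 58.91; v² = 0.276676.
t = (58.91 − 0.0303)/0.276676 = 213 days (vs. the pure-advection estimate x/v = 213 d).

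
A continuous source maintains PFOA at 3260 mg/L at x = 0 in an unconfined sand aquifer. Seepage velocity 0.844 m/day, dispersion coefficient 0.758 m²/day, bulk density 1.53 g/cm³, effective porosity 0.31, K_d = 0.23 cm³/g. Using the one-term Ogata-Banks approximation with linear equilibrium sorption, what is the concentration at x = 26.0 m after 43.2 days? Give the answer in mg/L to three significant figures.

175 mg/L

Retardation factor R = 1 + ρ_b·K_d/n = 1 + 1.53 × 0.23/0.31 = 2.135.
Sorption retards both mechanisms: v_R = v/R = 0.3953 m/day, D_R = D/R = 0.3550 m²/day.
v_R·t = 0.3953 × 43.2 = 17.07696 m; 2√(D_R t) = 7.832 m; argument = (26.0 − 17.07696)/7.832 = 1.139.
C = C₀ × ½·erfc(1.139) = 3260 × 0.05361 = 175 mg/L.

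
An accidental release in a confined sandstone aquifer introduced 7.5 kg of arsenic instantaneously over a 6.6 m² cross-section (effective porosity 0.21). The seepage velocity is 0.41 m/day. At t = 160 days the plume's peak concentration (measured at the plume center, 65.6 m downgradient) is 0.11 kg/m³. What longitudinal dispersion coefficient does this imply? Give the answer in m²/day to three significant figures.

1.20 m²/day

At the plume center C_max = M/(n_e·A·√(4πDt)), so D = M²/(4πt·(n_e·A·C_max)²).
n_e·A·C_max = 0.21 × 6.6 × 0.11 = 0.1525 kg/m.
D = 7.5²/(4π × 160 × 0.1525²) = 1.20 m²/day.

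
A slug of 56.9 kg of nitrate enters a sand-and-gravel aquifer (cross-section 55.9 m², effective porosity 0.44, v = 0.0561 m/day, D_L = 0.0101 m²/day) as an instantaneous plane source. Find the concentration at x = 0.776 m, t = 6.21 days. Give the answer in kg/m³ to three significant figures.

1.26 kg/m³

For an instantaneous plane source, C(x,t) = M/(n_e·A·√(4πDt)) · exp(−(x−vt)²/(4Dt)), with n_e·A the pore (flow) area.
Plume center vt = 0.0561 × 6.21 = 0.348381 m, so the well at 0.776 m is 0.427619 m downgradient of the peak.
√(4πDt) = 0.8878 m, giving peak height M/(n_e·A·√(4πDt)) = 56.9/(0.44 × 55.9 × 0.8878) = 2.606 kg/m³.
(x−vt)²/(4Dt) = (0.427619)²/(4 × 0.0101 × 6.21) = 0.7289; exp(−0.7289) = 0.4824.
C = 2.606 × 0.4824 = 1.26 kg/m³.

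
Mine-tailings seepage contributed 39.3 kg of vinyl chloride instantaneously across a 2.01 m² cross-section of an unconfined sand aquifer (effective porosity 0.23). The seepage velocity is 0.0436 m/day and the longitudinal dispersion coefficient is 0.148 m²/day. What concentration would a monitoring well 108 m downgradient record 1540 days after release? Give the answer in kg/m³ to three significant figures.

0.255 kg/m³

For an instantaneous plane source, C(x,t) = M/(n_e·A·√(4πDt)) · exp(−(x−vt)²/(4Dt)), with n_e·A the pore (flow) area.
Plume center vt = 0.0436 × 1540 = 67.144 m, so the well at 108 m is 40.856 m downgradient of the peak.
√(4πDt) = 53.52 m, giving peak height M/(n_e·A·√(4πDt)) = 39.3/(0.23 × 2.01 × 53.52) = 1.588 kg/m³.
(x−vt)²/(4Dt) = (40.856)²/(4 × 0.148 × 1540) = 1.831; exp(−1.831) = 0.1603.
C = 1.588 × 0.1603 = 0.255 kg/m³.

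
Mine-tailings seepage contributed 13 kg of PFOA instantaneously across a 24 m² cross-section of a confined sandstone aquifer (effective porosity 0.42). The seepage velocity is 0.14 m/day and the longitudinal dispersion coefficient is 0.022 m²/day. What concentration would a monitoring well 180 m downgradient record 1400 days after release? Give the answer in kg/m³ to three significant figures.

For an instantaneous plane source, C(x,t) = M/(n_e·A·√(4πDt)) · exp(−(x−vt)²/(4Dt)), with n_e·A the pore (flow) area.
Plume center vt = 0.14 × 1400 = 196 m, so the well at 180 m is 16 m upgradient of the peak.
√(4πDt) = 19.67 m, giving peak height M/(n_e·A·√(4πDt)) = 13/(0.42 × 24 × 19.67) = 0.06557 kg/m³.
(x−vt)²/(4Dt) = (-16)²/(4 × 0.022 × 1400) = 2.078; exp(−2.078) = 0.1252.
C = 0.06557 × 0.1252 = 0.00821 kg/m³.

0.00821 kg/m³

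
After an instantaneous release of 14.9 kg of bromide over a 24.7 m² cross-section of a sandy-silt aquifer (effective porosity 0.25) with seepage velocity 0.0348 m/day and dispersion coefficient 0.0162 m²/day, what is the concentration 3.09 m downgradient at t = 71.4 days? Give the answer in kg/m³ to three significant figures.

For an instantaneous plane source, C(x,t) = M/(n_e·A·√(4πDt)) · exp(−(x−vt)²/(4Dt)), with n_e·A the pore (flow) area.
Plume center vt = 0.0348 × 71.4 = 2.48472 m, so the well at 3.09 m is 0.60528 m downgradient of the peak.
√(4πDt) = 3.813 m, giving peak height M/(n_e·A·√(4πDt)) = 14.9/(0.25 × 24.7 × 3.813) = 0.6328 kg/m³.
(x−vt)²/(4Dt) = (0.60528)²/(4 × 0.0162 × 71.4) = 0.07918; exp(−0.07918) = 0.9239.
C = 0.6328 × 0.9239 = 0.585 kg/m³.

0.585 kg/m³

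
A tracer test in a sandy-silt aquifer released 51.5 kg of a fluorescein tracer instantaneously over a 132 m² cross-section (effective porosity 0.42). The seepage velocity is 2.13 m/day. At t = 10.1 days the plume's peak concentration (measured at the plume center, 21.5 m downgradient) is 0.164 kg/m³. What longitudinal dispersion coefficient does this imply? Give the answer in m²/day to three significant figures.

0.253 m²/day

At the plume center C_max = M/(n_e·A·√(4πDt)), so D = M²/(4πt·(n_e·A·C_max)²).
n_e·A·C_max = 0.42 × 132 × 0.164 = 9.092 kg/m.
D = 51.5²/(4π × 10.1 × 9.092²) = 0.253 m²/day.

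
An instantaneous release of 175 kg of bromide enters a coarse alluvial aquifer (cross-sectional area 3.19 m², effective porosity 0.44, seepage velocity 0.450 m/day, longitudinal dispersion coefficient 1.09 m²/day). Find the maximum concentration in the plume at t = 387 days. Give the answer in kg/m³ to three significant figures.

The peak of an instantaneous 1D plume sits at x = vt; there the Gaussian factor is 1 and C_max = M/(n_e·A·√(4πDt)), where n_e·A is the pore area the mass is dissolved in.
√(4πDt) = √(4π × 1.09 × 387) = 72.81 m, so C_max = 175/(0.44 × 3.19 × 72.81) = 1.71 kg/m³.

1.71 kg/m³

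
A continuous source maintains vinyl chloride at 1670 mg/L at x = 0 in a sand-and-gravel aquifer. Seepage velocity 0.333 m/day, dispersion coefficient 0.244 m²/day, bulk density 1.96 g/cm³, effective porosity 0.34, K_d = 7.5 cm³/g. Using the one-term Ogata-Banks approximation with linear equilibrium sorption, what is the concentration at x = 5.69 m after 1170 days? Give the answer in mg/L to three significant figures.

1350 mg/L

Retardation factor R = 1 + ρ_b·K_d/n = 1 + 1.96 × 7.5/0.34 = 44.24.
Sorption retards both mechanisms: v_R = v/R = 0.007527 m/day, D_R = D/R = 0.005515 m²/day.
v_R·t = 0.007527 × 1170 = 8.80659 m; 2√(D_R t) = 5.080 m; argument = (5.69 − 8.80659)/5.080 = -0.6135.
C = C₀ × ½·erfc(-0.6135) = 1670 × 0.8072 = 1350 mg/L.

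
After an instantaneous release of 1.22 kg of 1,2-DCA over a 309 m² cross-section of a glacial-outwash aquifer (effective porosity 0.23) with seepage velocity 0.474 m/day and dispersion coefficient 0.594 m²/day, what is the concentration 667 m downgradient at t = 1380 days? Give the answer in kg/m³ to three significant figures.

0.000161 kg/m³

For an instantaneous plane source, C(x,t) = M/(n_e·A·√(4πDt)) · exp(−(x−vt)²/(4Dt)), with n_e·A the pore (flow) area.
Plume center vt = 0.474 × 1380 = 654.12 m, so the well at 667 m is 12.88 m downgradient of the peak.
√(4πDt) = 101.5 m, giving peak height M/(n_e·A·√(4πDt)) = 1.22/(0.23 × 309 × 101.5) = 0.0001691 kg/m³.
(x−vt)²/(4Dt) = (12.88)²/(4 × 0.594 × 1380) = 0.05059; exp(−0.05059) = 0.9507.
C = 0.0001691 × 0.9507 = 0.000161 kg/m³.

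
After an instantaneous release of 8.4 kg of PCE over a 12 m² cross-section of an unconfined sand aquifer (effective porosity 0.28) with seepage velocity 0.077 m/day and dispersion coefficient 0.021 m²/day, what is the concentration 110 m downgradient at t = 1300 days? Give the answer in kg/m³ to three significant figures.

For an instantaneous plane source, C(x,t) = M/(n_e·A·√(4πDt)) · exp(−(x−vt)²/(4Dt)), with n_e·A the pore (flow) area.
Plume center vt = 0.077 × 1300 = 100.1 m, so the well at 110 m is 9.9 m downgradient of the peak.
√(4πDt) = 18.52 m, giving peak height M/(n_e·A·√(4πDt)) = 8.4/(0.28 × 12 × 18.52) = 0.1350 kg/m³.
(x−vt)²/(4Dt) = (9.9)²/(4 × 0.021 × 1300) = 0.8975; exp(−0.8975) = 0.4076.
C = 0.1350 × 0.4076 = 0.0550 kg/m³.

0.0550 kg/m³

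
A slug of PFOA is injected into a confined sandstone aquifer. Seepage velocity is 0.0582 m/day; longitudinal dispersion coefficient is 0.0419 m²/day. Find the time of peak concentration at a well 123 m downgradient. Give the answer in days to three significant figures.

For the 1D instantaneous-source solution, setting ∂C/∂t = 0 at fixed x gives v²t² + 2Dt − x² = 0, so t = (√(D² + v²x²) − D)/v².
√(D² + v²x²) = √(0.0419² + 0.0582² × 123²) = 7.159; v² = 0.00338724.
t = (7.159 − 0.0419)/0.00338724 = 2100 days (vs. the pure-advection estimate x/v = 2110 d).

2100 days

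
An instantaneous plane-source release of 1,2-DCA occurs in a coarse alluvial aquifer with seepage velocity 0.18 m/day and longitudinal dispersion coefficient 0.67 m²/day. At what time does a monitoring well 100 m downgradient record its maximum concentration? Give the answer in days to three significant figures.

For the 1D instantaneous-source solution, setting ∂C/∂t = 0 at fixed x gives v²t² + 2Dt − x² = 0, so t = (√(D² + v²x²) − D)/v².
√(D² + v²x²) = √(0.67² + 0.18² × 100²) = 18.01; v² = 0.0324.
t = (18.01 − 0.67)/0.0324 = 535 days (vs. the pure-advection estimate x/v = 556 d).

535 days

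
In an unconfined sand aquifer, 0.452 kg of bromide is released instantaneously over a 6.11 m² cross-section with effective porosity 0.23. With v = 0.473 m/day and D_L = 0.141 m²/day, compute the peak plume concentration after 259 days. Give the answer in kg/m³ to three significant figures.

0.0150 kg/m³

The peak of an instantaneous 1D plume sits at x = vt; there the Gaussian factor is 1 and C_max = M/(n_e·A·√(4πDt)), where n_e·A is the pore area the mass is dissolved in.
√(4πDt) = √(4π × 0.141 × 259) = 21.42 m, so C_max = 0.452/(0.23 × 6.11 × 21.42) = 0.0150 kg/m³.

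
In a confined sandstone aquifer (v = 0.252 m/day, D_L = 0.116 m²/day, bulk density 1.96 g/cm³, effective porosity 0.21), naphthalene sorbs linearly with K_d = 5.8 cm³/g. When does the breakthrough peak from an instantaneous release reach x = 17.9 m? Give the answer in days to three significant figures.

Retardation factor R = 1 + ρ_b·K_d/n = 1 + 1.96 × 5.8/0.21 = 55.13.
Sorption retards both mechanisms: v_R = v/R = 0.004571 m/day, D_R = D/R = 0.002104 m²/day.
Peak time from v_R²t² + 2D_R t − x² = 0: t = (√(D_R² + v_R²x²) − D_R)/v_R².
√(D_R² + v_R²x²) = √(0.002104² + 0.004571² × 17.9²) = 0.08185; v_R² = 2.089e-05.
t = (0.08185 − 0.002104)/2.089e-05 = 3820 days.

3820 days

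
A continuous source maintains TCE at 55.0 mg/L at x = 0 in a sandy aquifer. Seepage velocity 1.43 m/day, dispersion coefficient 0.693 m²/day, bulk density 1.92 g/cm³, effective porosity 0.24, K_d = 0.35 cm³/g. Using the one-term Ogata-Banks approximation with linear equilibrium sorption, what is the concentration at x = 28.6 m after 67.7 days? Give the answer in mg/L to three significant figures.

Retardation factor R = 1 + ρ_b·K_d/n = 1 + 1.92 × 0.35/0.24 = 3.800.
Sorption retards both mechanisms: v_R = v/R = 0.3763 m/day, D_R = D/R = 0.1824 m²/day.
v_R·t = 0.3763 × 67.7 = 25.47551 m; 2√(D_R t) = 7.028 m; argument = (28.6 − 25.47551)/7.028 = 0.4446.
C = C₀ × ½·erfc(0.4446) = 55.0 × 0.2648 = 14.6 mg/L.

14.6 mg/L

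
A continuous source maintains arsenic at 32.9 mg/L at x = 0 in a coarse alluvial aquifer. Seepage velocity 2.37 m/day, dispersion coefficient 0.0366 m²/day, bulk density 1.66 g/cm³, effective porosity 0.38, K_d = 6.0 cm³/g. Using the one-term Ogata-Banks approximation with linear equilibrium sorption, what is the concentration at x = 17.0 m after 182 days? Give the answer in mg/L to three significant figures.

1.66 mg/L

Retardation factor R = 1 + ρ_b·K_d/n = 1 + 1.66 × 6.0/0.38 = 27.21.
Sorption retards both mechanisms: v_R = v/R = 0.08710 m/day, D_R = D/R = 0.001345 m²/day.
v_R·t = 0.08710 × 182 = 15.8522 m; 2√(D_R t) = 0.9895 m; argument = (17.0 − 15.8522)/0.9895 = 1.160.
C = C₀ × ½·erfc(1.160) = 32.9 × 0.05045 = 1.66 mg/L.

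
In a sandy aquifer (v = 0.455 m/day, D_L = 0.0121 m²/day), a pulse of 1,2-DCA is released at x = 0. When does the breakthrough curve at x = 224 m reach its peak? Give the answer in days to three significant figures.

For the 1D instantaneous-source solution, setting ∂C/∂t = 0 at fixed x gives v²t² + 2Dt − x² = 0, so t = (√(D² + v²x²) − D)/v².
√(D² + v²x²) = √(0.0121² + 0.455² × 224²) = 101.9; v² = 0.207025.
t = (101.9 − 0.0121)/0.207025 = 492 days (vs. the pure-advection estimate x/v = 492 d).

492 days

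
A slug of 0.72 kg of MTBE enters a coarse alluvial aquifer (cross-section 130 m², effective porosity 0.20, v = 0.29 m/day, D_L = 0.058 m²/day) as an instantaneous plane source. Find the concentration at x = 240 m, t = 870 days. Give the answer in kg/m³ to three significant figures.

0.000520 kg/m³

For an instantaneous plane source, C(x,t) = M/(n_e·A·√(4πDt)) · exp(−(x−vt)²/(4Dt)), with n_e·A the pore (flow) area.
Plume center vt = 0.29 × 870 = 252.3 m, so the well at 240 m is 12.3 m upgradient of the peak.
√(4πDt) = 25.18 m, giving peak height M/(n_e·A·√(4πDt)) = 0.72/(0.20 × 130 × 25.18) = 0.001100 kg/m³.
(x−vt)²/(4Dt) = (-12.3)²/(4 × 0.058 × 870) = 0.7496; exp(−0.7496) = 0.4726.
C = 0.001100 × 0.4726 = 0.000520 kg/m³.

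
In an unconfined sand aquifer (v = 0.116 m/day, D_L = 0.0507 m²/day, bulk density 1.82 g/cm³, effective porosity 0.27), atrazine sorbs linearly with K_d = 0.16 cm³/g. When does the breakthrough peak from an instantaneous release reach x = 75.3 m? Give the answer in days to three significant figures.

1340 days

Retardation factor R = 1 + ρ_b·K_d/n = 1 + 1.82 × 0.16/0.27 = 2.079.
Sorption retards both mechanisms: v_R = v/R = 0.05580 m/day, D_R = D/R = 0.02439 m²/day.
Peak time from v_R²t² + 2D_R t − x² = 0: t = (√(D_R² + v_R²x²) − D_R)/v_R².
√(D_R² + v_R²x²) = √(0.02439² + 0.05580² × 75.3²) = 4.202; v_R² = 0.003114.
t = (4.202 − 0.02439)/0.003114 = 1340 days.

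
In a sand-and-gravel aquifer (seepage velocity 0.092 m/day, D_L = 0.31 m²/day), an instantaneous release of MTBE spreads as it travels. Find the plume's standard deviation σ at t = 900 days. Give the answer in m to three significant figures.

23.6 m

Dispersive spreading gives a Gaussian with σ² = 2Dt; advection only shifts the center.
σ = √(2 × 0.31 × 900) = 23.6 m.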